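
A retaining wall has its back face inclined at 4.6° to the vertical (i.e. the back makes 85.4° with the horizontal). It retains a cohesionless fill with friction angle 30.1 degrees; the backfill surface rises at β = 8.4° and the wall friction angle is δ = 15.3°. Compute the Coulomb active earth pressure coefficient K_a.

0.373

K_a = sin²(α+φ) / [sin²α · sin(α−δ) · (1 + √{sin(φ+δ)sin(φ−β) / (sin(α−δ)sin(α+β))})²].
With α = 85.4°, φ = 30.1°, δ = 15.3°, β = 8.4°: K_a = 0.3726.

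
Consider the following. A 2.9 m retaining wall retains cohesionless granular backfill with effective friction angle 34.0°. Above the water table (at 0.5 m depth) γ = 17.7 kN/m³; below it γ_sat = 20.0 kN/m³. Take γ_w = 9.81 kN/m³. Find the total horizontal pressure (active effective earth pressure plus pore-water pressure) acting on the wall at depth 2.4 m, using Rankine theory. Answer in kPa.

K_a = (1 − sin φ)/(1 + sin φ) = 0.2827.
γ' = 20.0 − 9.81 = 10.19 kN/m³.
Effective vertical stress at 2.4 m: σ'_v = 17.7×0.5 + 10.19×1.90 = 28.21 kPa.
σ'_h = K_a σ'_v = 0.2827 × 28.21 = 7.976 kPa; u = γ_w × 1.90 = 18.64 kPa.
Total σ_h = 7.976 + 18.64 = 26.61 kPa.

26.6 kPa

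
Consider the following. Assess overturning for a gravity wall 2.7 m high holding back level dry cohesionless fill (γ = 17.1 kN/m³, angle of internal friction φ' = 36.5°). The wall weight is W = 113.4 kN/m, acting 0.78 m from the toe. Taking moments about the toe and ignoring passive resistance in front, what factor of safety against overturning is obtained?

K_a = tan²(45° − 36.5°/2) = 0.2541.
P_a = ½K_aγH² = 0.5×0.2541×17.1×2.7² = 15.84 kN/m, acting at H/3 = 0.9000 m above the base.
Overturning moment M_o = P_a × H/3 = 15.84 × 0.9000 = 14.25.
Resisting moment M_r = W × 0.78 = 113.4 × 0.78 = 88.45.
FS_overturning = M_r/M_o = 88.45/14.25 = 6.206.

6.21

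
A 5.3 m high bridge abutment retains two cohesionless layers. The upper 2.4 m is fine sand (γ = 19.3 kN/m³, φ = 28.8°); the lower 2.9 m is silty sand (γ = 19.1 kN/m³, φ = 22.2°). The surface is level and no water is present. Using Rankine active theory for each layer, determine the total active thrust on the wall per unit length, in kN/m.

116 kN/m

K_a1 = tan²(45°−28.8°/2) = 0.3498; K_a2 = tan²(45°−22.2°/2) = 0.4515.
Layer 1: σ at base = K_a1 γ₁ h₁ = 16.20 kPa; P₁ = ½×16.20×2.4 = 19.44.
Layer 2: σ_v at top = γ₁h₁ = 46.32; σ_h top = K_a2×46.32 = 20.92; σ_h base = K_a2×(46.32+19.1×2.9) = 45.93.
P₂ = ½(20.92+45.93)×2.9 = 96.92. Total P_a = 19.44+96.92 = 116.4 kN/m.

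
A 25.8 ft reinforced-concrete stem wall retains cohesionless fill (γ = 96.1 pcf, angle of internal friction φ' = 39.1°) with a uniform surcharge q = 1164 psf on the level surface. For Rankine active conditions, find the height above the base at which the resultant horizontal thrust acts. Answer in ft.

10.7 ft

K_a = 0.2265.
Triangular part P₁ = ½K_aγH² = 7244 at H/3 = 8.600 ft; rectangular part P₂ = K_a q H = 6802 at H/2 = 12.90 ft.
ȳ = (P₁·8.600 + P₂·12.90)/(P₁+P₂) = 10.68 ft.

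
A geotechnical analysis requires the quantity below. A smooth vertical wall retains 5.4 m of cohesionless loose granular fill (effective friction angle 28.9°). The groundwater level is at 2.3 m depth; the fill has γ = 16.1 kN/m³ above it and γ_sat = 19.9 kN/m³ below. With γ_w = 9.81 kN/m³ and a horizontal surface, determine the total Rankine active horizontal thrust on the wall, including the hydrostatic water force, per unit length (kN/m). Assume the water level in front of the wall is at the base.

K_a = tan²(45° − φ/2) = 0.3484.
γ' = 19.9 − 9.81 = 10.09 kN/m³. Depth below WT = 3.1 m.
σ'_h at WT = K_a γ d_w = 12.90 kPa; at base = 12.90 + K_a γ' × 3.1 = 23.80 kPa.
P₁ (0–2.3 m) = ½×12.90×2.3 = 14.83. P₂ (2.3–5.4 m) = ½(12.90+23.80)×3.1 = 56.88.
P_w = ½ γ_w h₂² = 0.5×9.81×3.1² = 47.14. Total = 14.83+56.88+47.14 = 118.9 kN/m.

119 kN/m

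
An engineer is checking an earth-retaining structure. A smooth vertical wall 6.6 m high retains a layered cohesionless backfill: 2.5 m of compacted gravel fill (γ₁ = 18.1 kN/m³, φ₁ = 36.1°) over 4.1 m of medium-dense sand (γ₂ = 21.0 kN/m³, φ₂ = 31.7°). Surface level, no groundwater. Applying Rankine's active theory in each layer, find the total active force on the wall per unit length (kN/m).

127 kN/m

K_a1 = tan²(45°−36.1°/2) = 0.2585; K_a2 = tan²(45°−31.7°/2) = 0.3111.
Layer 1: σ at base = K_a1 γ₁ h₁ = 11.70 kPa; P₁ = ½×11.70×2.5 = 14.62.
Layer 2: σ_v at top = γ₁h₁ = 45.25; σ_h top = K_a2×45.25 = 14.08; σ_h base = K_a2×(45.25+21.0×4.1) = 40.86.
P₂ = ½(14.08+40.86)×4.1 = 112.6. Total P_a = 14.62+112.6 = 127.2 kN/m.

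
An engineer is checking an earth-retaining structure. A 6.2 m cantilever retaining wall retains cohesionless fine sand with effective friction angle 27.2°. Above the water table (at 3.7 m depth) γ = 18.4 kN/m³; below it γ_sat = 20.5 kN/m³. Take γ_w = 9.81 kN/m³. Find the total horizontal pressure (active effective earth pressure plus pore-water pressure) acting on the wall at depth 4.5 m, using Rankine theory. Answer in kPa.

K_a = (1 − sin φ)/(1 + sin φ) = 0.3726.
γ' = 20.5 − 9.81 = 10.69 kN/m³.
Effective vertical stress at 4.5 m: σ'_v = 18.4×3.7 + 10.69×0.800 = 76.63 kPa.
σ'_h = K_a σ'_v = 0.3726 × 76.63 = 28.55 kPa; u = γ_w × 0.800 = 7.848 kPa.
Total σ_h = 28.55 + 7.848 = 36.40 kPa.

36.4 kPa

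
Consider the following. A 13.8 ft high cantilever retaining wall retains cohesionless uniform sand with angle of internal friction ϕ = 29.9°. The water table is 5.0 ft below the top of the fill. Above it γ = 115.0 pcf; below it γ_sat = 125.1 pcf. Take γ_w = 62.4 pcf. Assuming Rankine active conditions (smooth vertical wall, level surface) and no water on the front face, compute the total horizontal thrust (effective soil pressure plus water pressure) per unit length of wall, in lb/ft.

K_a = tan²(45° − φ/2) = 0.3347.
γ' = 125.1 − 62.4 = 62.70 pcf. Depth below WT = 8.8 ft.
σ'_h at WT = K_a γ d_w = 192.4 psf; at base = 192.4 + K_a γ' × 8.8 = 377.1 psf.
P₁ (0–5.0 ft) = ½×192.4×5.0 = 481.1. P₂ (5.0–13.8 ft) = ½(192.4+377.1)×8.8 = 2506.
P_w = ½ γ_w h₂² = 0.5×62.4×8.8² = 2416. Total = 481.1+2506+2416 = 5403 lb/ft.

5400 lb/ft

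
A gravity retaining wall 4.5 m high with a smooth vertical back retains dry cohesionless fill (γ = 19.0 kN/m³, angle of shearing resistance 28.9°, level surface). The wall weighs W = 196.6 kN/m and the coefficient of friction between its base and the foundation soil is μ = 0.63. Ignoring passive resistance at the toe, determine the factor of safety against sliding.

K_a = tan²(45° − 28.9°/2) = 0.3484.
P_a = ½K_aγH² = 0.5×0.3484×19.0×4.5² = 67.02 kN/m, acting at H/3 = 1.500 m above the base.
FS_sliding = μW / P_a = 0.63×196.6 / 67.02 = 1.848.

1.85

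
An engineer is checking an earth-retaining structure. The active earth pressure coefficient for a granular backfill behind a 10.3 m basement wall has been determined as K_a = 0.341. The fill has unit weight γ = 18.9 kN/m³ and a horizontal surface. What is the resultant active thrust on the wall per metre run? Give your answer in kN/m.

342 kN/m

P = ½ K_a γ H² = 0.5 × 0.341 × 18.9 × 10.3² = 341.9 kN/m.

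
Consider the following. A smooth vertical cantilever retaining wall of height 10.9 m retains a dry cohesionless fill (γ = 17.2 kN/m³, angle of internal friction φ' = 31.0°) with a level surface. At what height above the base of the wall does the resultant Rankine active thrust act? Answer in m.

3.63 m

K_a = 0.3201.
The pressure distribution is triangular, so the resultant acts at H/3 above the base = 10.9/3 = 3.633 m.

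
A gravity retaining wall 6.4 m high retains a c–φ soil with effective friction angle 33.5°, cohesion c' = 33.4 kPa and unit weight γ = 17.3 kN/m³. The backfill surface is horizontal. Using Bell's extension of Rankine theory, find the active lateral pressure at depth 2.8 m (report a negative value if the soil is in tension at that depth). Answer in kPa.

K_a = (1 − sin φ)/(1 + sin φ) = 0.2887.
σ_a = K_a γ z − 2c√K_a = 0.2887×17.3×2.8 − 2×33.4×0.5373 = -21.91 kPa.

-21.9 kPa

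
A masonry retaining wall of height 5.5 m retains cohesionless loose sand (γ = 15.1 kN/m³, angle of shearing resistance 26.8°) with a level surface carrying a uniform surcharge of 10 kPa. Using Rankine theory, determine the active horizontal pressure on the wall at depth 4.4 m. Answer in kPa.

K_a = (1 − sin φ)/(1 + sin φ) = 0.3785.
σ_v = γz + q = 15.1 × 4.4 + 10 = 76.44 kPa.
σ_h = K_a σ_v = 0.3785 × 76.44 = 28.93 kPa.

28.9 kPa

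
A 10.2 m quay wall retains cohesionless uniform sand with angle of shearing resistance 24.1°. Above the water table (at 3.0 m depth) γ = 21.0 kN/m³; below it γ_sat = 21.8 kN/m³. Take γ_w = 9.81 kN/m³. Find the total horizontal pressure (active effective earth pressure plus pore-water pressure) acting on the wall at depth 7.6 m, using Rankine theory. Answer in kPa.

K_a = (1 − sin φ)/(1 + sin φ) = 0.4201.
γ' = 21.8 − 9.81 = 11.99 kN/m³.
Effective vertical stress at 7.6 m: σ'_v = 21.0×3.0 + 11.99×4.60 = 118.2 kPa.
σ'_h = K_a σ'_v = 0.4201 × 118.2 = 49.64 kPa; u = γ_w × 4.60 = 45.13 kPa.
Total σ_h = 49.64 + 45.13 = 94.77 kPa.

94.8 kPa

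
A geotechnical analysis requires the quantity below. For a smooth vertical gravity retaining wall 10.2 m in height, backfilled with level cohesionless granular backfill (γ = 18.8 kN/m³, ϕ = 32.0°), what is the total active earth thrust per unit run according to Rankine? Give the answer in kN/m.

K_a = tan²(45° − φ/2) = 0.3073.
P_a = ½ K_a γ H² = 0.5 × 0.3073 × 18.8 × 10.2² = 300.5 kN/m.

300 kN/m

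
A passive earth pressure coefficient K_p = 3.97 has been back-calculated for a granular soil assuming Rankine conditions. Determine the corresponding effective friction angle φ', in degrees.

K_p = (1+sin φ)/(1−sin φ) ⇒ sin φ = (K_p − 1)/(K_p + 1) = 0.5976.
φ = arcsin(0.5976) = 36.70°.

36.7°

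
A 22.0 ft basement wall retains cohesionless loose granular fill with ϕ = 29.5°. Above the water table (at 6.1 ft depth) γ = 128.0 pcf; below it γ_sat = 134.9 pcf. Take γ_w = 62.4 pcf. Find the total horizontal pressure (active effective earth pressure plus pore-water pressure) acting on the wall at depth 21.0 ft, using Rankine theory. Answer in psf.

1560 psf

K_a = (1 − sin φ)/(1 + sin φ) = 0.3401.
γ' = 134.9 − 62.4 = 72.50 pcf.
Effective vertical stress at 21.0 ft: σ'_v = 128.0×6.1 + 72.50×14.9 = 1861 psf.
σ'_h = K_a σ'_v = 0.3401 × 1861 = 632.9 psf; u = γ_w × 14.9 = 929.8 psf.
Total σ_h = 632.9 + 929.8 = 1563 psf.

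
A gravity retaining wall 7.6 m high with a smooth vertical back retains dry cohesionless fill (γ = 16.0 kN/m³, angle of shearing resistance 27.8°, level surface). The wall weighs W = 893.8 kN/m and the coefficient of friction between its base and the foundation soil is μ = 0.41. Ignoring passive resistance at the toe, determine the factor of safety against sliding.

2.18

K_a = tan²(45° − 27.8°/2) = 0.3639.
P_a = ½K_aγH² = 0.5×0.3639×16.0×7.6² = 168.1 kN/m, acting at H/3 = 2.533 m above the base.
FS_sliding = μW / P_a = 0.41×893.8 / 168.1 = 2.179.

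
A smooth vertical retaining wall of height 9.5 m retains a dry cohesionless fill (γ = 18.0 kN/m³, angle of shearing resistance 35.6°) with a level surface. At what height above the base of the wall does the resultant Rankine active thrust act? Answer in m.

3.17 m

K_a = 0.2641.
The pressure distribution is triangular, so the resultant acts at H/3 above the base = 9.5/3 = 3.167 m.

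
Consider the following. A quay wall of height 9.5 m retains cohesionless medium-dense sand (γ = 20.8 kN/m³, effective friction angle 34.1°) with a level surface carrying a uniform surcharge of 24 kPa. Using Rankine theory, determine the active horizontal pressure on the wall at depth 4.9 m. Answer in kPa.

K_a = (1 − sin φ)/(1 + sin φ) = 0.2815.
σ_v = γz + q = 20.8 × 4.9 + 24 = 125.9 kPa.
σ_h = K_a σ_v = 0.2815 × 125.9 = 35.45 kPa.

35.4 kPa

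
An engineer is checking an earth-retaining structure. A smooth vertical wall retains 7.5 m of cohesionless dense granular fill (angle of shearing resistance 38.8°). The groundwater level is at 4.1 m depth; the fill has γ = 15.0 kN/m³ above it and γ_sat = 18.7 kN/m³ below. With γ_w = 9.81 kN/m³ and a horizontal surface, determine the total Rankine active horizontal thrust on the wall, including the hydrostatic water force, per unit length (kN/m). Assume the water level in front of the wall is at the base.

K_a = tan²(45° − φ/2) = 0.2296.
γ' = 18.7 − 9.81 = 8.890 kN/m³. Depth below WT = 3.4 m.
σ'_h at WT = K_a γ d_w = 14.12 kPa; at base = 14.12 + K_a γ' × 3.4 = 21.06 kPa.
P₁ (0–4.1 m) = ½×14.12×4.1 = 28.94. P₂ (4.1–7.5 m) = ½(14.12+21.06)×3.4 = 59.80.
P_w = ½ γ_w h₂² = 0.5×9.81×3.4² = 56.70. Total = 28.94+59.80+56.70 = 145.4 kN/m.

145 kN/m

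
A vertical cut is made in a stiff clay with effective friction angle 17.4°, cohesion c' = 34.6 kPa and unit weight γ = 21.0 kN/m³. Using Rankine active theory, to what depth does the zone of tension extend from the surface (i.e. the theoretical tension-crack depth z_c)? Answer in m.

K_a = tan²(45° − 17.4°/2) = 0.5396; √K_a = 0.7346.
The active pressure is zero where K_a γ z = 2c√K_a, so z_c = 2c/(γ√K_a) = 2×34.6/(21.0×0.7346) = 4.486 m.

4.49 m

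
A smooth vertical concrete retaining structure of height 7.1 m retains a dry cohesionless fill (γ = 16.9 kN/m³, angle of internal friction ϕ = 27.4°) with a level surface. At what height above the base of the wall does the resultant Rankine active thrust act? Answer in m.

K_a = 0.3697.
The pressure distribution is triangular, so the resultant acts at H/3 above the base = 7.1/3 = 2.367 m.

2.37 m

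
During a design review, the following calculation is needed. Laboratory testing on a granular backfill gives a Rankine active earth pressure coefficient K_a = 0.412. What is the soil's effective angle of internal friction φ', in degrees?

K_a = tan²(45° − φ/2) ⇒ 45° − φ/2 = arctan(√0.412) = 32.70°.
φ = 2(45° − 32.70°) = 24.61°.

24.6°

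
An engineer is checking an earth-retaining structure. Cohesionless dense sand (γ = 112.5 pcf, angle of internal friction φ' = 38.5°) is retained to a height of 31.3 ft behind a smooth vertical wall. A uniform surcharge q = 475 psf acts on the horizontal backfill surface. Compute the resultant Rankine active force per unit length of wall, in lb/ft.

K_a = tan²(45° − φ/2) = 0.2327.
Soil triangle: ½ K_a γ H² = 0.5×0.2327×112.5×31.3² = 12820 lb/ft.
Surcharge rectangle: K_a q H = 0.2327×475×31.3 = 3459 lb/ft.
Total = 12820 + 3459 = 16280 lb/ft.

16300 lb/ft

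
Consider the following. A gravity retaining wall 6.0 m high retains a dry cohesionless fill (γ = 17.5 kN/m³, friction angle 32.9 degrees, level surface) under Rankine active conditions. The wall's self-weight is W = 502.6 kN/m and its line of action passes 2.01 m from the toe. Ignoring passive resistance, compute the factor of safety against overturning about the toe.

5.42

K_a = tan²(45° − 32.9°/2) = 0.2960.
P_a = ½K_aγH² = 0.5×0.2960×17.5×6.0² = 93.25 kN/m, acting at H/3 = 2.000 m above the base.
Overturning moment M_o = P_a × H/3 = 93.25 × 2.000 = 186.5.
Resisting moment M_r = W × 2.01 = 502.6 × 2.01 = 1010.
FS_overturning = M_r/M_o = 1010/186.5 = 5.417.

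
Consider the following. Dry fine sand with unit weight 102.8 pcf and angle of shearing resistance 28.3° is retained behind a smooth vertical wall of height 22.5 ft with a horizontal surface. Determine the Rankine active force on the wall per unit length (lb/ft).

9280 lb/ft

K_a = tan²(45° − φ/2) = 0.3568.
P_a = ½ K_a γ H² = 0.5 × 0.3568 × 102.8 × 22.5² = 9284 lb/ft.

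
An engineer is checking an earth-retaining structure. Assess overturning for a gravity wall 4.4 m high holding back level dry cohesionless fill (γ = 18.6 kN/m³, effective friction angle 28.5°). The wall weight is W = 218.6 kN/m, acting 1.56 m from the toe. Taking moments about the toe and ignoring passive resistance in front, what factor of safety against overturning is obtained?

K_a = tan²(45° − 28.5°/2) = 0.3540.
P_a = ½K_aγH² = 0.5×0.3540×18.6×4.4² = 63.73 kN/m, acting at H/3 = 1.467 m above the base.
Overturning moment M_o = P_a × H/3 = 63.73 × 1.467 = 93.47.
Resisting moment M_r = W × 1.56 = 218.6 × 1.56 = 341.0.
FS_overturning = M_r/M_o = 341.0/93.47 = 3.648.

3.65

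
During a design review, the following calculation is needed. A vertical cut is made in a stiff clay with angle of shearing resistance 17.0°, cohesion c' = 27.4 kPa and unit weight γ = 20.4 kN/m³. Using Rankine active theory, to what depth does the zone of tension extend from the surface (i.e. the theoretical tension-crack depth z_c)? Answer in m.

3.63 m

K_a = tan²(45° − 17.0°/2) = 0.5475; √K_a = 0.7400.
The active pressure is zero where K_a γ z = 2c√K_a, so z_c = 2c/(γ√K_a) = 2×27.4/(20.4×0.7400) = 3.630 m.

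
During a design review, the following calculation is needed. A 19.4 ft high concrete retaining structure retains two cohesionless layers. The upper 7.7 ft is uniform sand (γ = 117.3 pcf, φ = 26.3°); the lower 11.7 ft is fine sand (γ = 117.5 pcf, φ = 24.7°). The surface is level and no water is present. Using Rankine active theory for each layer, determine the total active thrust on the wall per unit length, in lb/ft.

K_a1 = tan²(45°−26.3°/2) = 0.3859; K_a2 = tan²(45°−24.7°/2) = 0.4106.
Layer 1: σ at base = K_a1 γ₁ h₁ = 348.6 psf; P₁ = ½×348.6×7.7 = 1342.
Layer 2: σ_v at top = γ₁h₁ = 903.2; σ_h top = K_a2×903.2 = 370.8; σ_h base = K_a2×(903.2+117.5×11.7) = 935.3.
P₂ = ½(370.8+935.3)×11.7 = 7641. Total P_a = 1342+7641 = 8983 lb/ft.

8980 lb/ft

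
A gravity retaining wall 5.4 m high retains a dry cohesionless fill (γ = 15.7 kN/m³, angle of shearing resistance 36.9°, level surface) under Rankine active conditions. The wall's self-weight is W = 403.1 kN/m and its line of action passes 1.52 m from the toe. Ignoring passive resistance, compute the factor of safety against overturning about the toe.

5.96

K_a = tan²(45° − 36.9°/2) = 0.2497.
P_a = ½K_aγH² = 0.5×0.2497×15.7×5.4² = 57.15 kN/m, acting at H/3 = 1.800 m above the base.
Overturning moment M_o = P_a × H/3 = 57.15 × 1.800 = 102.9.
Resisting moment M_r = W × 1.52 = 403.1 × 1.52 = 612.7.
FS_overturning = M_r/M_o = 612.7/102.9 = 5.956.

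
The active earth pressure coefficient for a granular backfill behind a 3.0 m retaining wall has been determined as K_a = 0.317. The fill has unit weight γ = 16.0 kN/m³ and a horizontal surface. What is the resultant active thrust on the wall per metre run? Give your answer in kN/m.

P = ½ K_a γ H² = 0.5 × 0.317 × 16.0 × 3.0² = 22.82 kN/m.

22.8 kN/m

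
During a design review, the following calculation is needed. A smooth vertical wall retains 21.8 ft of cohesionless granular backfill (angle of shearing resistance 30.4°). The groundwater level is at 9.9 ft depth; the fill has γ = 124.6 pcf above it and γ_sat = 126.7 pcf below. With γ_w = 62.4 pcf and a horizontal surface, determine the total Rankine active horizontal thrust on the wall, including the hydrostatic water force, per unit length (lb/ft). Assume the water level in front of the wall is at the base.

K_a = tan²(45° − φ/2) = 0.3280.
γ' = 126.7 − 62.4 = 64.30 pcf. Depth below WT = 11.9 ft.
σ'_h at WT = K_a γ d_w = 404.6 psf; at base = 404.6 + K_a γ' × 11.9 = 655.6 psf.
P₁ (0–9.9 ft) = ½×404.6×9.9 = 2003. P₂ (9.9–21.8 ft) = ½(404.6+655.6)×11.9 = 6308.
P_w = ½ γ_w h₂² = 0.5×62.4×11.9² = 4418. Total = 2003+6308+4418 = 12730 lb/ft.

12700 lb/ft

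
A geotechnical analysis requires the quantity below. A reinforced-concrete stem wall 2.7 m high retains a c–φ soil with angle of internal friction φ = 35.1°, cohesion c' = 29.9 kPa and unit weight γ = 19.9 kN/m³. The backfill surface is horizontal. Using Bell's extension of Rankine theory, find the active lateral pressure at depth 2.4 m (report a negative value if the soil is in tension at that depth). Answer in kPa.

K_a = (1 − sin φ)/(1 + sin φ) = 0.2698.
σ_a = K_a γ z − 2c√K_a = 0.2698×19.9×2.4 − 2×29.9×0.5195 = -18.18 kPa.

-18.2 kPa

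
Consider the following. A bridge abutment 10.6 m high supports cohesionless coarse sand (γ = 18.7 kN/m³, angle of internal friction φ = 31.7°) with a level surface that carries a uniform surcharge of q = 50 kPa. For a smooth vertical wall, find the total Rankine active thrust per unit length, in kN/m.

492 kN/m

K_a = tan²(45° − φ/2) = 0.3111.
Soil triangle: ½ K_a γ H² = 0.5×0.3111×18.7×10.6² = 326.8 kN/m.
Surcharge rectangle: K_a q H = 0.3111×50×10.6 = 164.9 kN/m.
Total = 326.8 + 164.9 = 491.7 kN/m.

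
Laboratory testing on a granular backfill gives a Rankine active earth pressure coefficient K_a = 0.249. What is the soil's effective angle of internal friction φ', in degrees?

K_a = tan²(45° − φ/2) ⇒ 45° − φ/2 = arctan(√0.249) = 26.52°.
φ = 2(45° − 26.52°) = 36.96°.

37.0°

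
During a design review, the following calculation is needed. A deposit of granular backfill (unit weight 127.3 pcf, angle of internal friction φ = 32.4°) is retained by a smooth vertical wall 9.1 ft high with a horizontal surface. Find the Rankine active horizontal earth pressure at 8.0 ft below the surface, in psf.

308 psf

K_a = (1 − sin φ)/(1 + sin φ) = 0.3022.
σ_h = K_a γ z = 0.3022 × 127.3 × 8.0 = 307.8 psf.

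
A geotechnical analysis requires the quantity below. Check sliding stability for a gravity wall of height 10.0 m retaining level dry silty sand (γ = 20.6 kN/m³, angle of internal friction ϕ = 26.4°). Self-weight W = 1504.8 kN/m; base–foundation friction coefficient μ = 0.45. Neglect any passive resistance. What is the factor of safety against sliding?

K_a = tan²(45° − 26.4°/2) = 0.3844.
P_a = ½K_aγH² = 0.5×0.3844×20.6×10.0² = 396.0 kN/m, acting at H/3 = 3.333 m above the base.
FS_sliding = μW / P_a = 0.45×1504.8 / 396.0 = 1.710.

1.71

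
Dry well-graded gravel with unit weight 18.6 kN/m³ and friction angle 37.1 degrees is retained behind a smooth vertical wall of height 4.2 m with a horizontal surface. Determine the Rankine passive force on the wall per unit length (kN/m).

663 kN/m

K_p = tan²(45° + φ/2) = 4.040.
P_p = ½ K_p γ H² = 0.5 × 4.040 × 18.6 × 4.2² = 662.8 kN/m.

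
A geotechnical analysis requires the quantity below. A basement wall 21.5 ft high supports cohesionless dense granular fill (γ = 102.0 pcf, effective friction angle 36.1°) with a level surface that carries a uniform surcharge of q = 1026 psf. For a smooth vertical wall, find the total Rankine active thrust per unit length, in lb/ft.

11800 lb/ft

K_a = tan²(45° − φ/2) = 0.2585.
Soil triangle: ½ K_a γ H² = 0.5×0.2585×102.0×21.5² = 6094 lb/ft.
Surcharge rectangle: K_a q H = 0.2585×1026×21.5 = 5702 lb/ft.
Total = 6094 + 5702 = 11800 lb/ft.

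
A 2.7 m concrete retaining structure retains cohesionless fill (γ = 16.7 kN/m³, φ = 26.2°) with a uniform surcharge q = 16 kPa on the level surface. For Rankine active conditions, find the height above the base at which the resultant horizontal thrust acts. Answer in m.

K_a = 0.3874.
Triangular part P₁ = ½K_aγH² = 23.58 at H/3 = 0.9000 m; rectangular part P₂ = K_a q H = 16.74 at H/2 = 1.350 m.
ȳ = (P₁·0.9000 + P₂·1.350)/(P₁+P₂) = 1.087 m.

1.09 m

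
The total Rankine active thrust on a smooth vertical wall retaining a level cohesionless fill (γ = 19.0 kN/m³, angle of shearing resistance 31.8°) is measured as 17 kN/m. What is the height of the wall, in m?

K_a = 0.3098. P_a = ½ K_a γ H² ⇒ H = √(2P_a/(K_a γ)).
H = √(2×17/(0.3098×19.0)) = 2.403 m.

2.40 m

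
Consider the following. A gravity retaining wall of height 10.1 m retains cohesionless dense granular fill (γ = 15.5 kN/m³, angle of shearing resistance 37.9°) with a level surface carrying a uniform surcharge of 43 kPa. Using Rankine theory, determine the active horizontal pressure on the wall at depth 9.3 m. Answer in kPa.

44.7 kPa

K_a = (1 − sin φ)/(1 + sin φ) = 0.2389.
σ_v = γz + q = 15.5 × 9.3 + 43 = 187.2 kPa.
σ_h = K_a σ_v = 0.2389 × 187.2 = 44.72 kPa.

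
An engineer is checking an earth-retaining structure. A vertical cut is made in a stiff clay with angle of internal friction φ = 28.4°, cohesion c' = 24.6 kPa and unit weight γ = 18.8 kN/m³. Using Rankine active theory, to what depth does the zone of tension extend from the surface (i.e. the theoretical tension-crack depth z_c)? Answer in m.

K_a = tan²(45° − 28.4°/2) = 0.3554; √K_a = 0.5961.
The active pressure is zero where K_a γ z = 2c√K_a, so z_c = 2c/(γ√K_a) = 2×24.6/(18.8×0.5961) = 4.390 m.

4.39 m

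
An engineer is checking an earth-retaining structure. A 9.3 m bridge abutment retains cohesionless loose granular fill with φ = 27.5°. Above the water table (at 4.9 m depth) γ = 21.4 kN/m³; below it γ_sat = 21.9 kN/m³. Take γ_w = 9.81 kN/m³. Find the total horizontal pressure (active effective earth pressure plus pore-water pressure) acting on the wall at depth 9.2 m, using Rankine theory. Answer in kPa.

99.9 kPa

K_a = (1 − sin φ)/(1 + sin φ) = 0.3682.
γ' = 21.9 − 9.81 = 12.09 kN/m³.
Effective vertical stress at 9.2 m: σ'_v = 21.4×4.9 + 12.09×4.30 = 156.8 kPa.
σ'_h = K_a σ'_v = 0.3682 × 156.8 = 57.75 kPa; u = γ_w × 4.30 = 42.18 kPa.
Total σ_h = 57.75 + 42.18 = 99.94 kPa.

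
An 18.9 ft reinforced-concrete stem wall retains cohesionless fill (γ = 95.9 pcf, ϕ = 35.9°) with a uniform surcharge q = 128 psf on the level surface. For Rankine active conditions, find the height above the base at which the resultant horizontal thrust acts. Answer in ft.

K_a = 0.2607.
Triangular part P₁ = ½K_aγH² = 4466 at H/3 = 6.300 ft; rectangular part P₂ = K_a q H = 630.8 at H/2 = 9.450 ft.
ȳ = (P₁·6.300 + P₂·9.450)/(P₁+P₂) = 6.690 ft.

6.69 ft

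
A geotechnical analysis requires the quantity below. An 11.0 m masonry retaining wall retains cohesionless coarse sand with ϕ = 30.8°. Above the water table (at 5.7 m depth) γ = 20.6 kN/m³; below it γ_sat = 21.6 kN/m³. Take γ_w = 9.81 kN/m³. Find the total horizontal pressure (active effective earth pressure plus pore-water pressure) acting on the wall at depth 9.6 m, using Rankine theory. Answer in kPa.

91.0 kPa

K_a = (1 − sin φ)/(1 + sin φ) = 0.3227.
γ' = 21.6 − 9.81 = 11.79 kN/m³.
Effective vertical stress at 9.6 m: σ'_v = 20.6×5.7 + 11.79×3.90 = 163.4 kPa.
σ'_h = K_a σ'_v = 0.3227 × 163.4 = 52.73 kPa; u = γ_w × 3.90 = 38.26 kPa.
Total σ_h = 52.73 + 38.26 = 90.99 kPa.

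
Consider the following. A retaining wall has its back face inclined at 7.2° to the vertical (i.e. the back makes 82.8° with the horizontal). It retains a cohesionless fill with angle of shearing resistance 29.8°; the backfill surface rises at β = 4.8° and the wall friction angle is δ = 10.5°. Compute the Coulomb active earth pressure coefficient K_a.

0.385

K_a = sin²(α+φ) / [sin²α · sin(α−δ) · (1 + √{sin(φ+δ)sin(φ−β) / (sin(α−δ)sin(α+β))})²].
With α = 82.8°, φ = 29.8°, δ = 10.5°, β = 4.8°: K_a = 0.3853.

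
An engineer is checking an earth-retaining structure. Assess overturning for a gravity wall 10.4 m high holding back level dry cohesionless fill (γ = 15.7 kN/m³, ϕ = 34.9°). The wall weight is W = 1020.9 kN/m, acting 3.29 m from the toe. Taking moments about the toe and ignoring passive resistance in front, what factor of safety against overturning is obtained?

K_a = tan²(45° − 34.9°/2) = 0.2721.
P_a = ½K_aγH² = 0.5×0.2721×15.7×10.4² = 231.1 kN/m, acting at H/3 = 3.467 m above the base.
Overturning moment M_o = P_a × H/3 = 231.1 × 3.467 = 801.0.
Resisting moment M_r = W × 3.29 = 1020.9 × 3.29 = 3359.
FS_overturning = M_r/M_o = 3359/801.0 = 4.193.

4.19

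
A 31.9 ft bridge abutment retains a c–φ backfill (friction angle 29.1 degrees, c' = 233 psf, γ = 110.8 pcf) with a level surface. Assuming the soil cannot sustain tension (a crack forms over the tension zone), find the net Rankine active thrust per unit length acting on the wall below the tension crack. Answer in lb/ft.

K_a = 0.3456; √K_a = 0.5879.
Tension-crack depth z_c = 2c/(γ√K_a) = 2×233/(110.8×0.5879) = 7.154 ft.
σ_a at base = K_a γ H − 2c√K_a = 0.3456×110.8×31.9 − 2×233×0.5879 = 947.6 psf.
P_a = ½ × 947.6 × (H − z_c) = 0.5×947.6×24.75 = 11720 lb/ft.

11700 lb/ft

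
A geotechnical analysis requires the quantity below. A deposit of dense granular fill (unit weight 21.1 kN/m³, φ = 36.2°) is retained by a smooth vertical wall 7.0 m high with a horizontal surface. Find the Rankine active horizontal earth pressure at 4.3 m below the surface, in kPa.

23.4 kPa

K_a = (1 − sin φ)/(1 + sin φ) = 0.2574.
σ_h = K_a γ z = 0.2574 × 21.1 × 4.3 = 23.35 kPa.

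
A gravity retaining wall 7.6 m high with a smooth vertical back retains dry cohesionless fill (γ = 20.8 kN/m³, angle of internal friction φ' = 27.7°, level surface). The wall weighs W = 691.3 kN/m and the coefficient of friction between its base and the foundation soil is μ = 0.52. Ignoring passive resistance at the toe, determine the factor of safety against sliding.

1.64

K_a = tan²(45° − 27.7°/2) = 0.3653.
P_a = ½K_aγH² = 0.5×0.3653×20.8×7.6² = 219.5 kN/m, acting at H/3 = 2.533 m above the base.
FS_sliding = μW / P_a = 0.52×691.3 / 219.5 = 1.638.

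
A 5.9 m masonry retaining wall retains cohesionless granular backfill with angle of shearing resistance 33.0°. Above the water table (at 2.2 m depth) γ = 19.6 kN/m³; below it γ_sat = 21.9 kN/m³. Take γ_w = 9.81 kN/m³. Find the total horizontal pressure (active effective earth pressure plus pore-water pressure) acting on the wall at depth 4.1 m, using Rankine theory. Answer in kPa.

38.1 kPa

K_a = (1 − sin φ)/(1 + sin φ) = 0.2948.
γ' = 21.9 − 9.81 = 12.09 kN/m³.
Effective vertical stress at 4.1 m: σ'_v = 19.6×2.2 + 12.09×1.90 = 66.09 kPa.
σ'_h = K_a σ'_v = 0.2948 × 66.09 = 19.48 kPa; u = γ_w × 1.90 = 18.64 kPa.
Total σ_h = 19.48 + 18.64 = 38.12 kPa.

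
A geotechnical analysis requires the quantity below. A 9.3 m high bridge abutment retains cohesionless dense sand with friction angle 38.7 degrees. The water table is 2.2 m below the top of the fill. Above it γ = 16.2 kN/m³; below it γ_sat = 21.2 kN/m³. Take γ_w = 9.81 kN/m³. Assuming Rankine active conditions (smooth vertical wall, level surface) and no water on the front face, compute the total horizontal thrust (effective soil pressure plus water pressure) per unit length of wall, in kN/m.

381 kN/m

K_a = tan²(45° − φ/2) = 0.2306.
γ' = 21.2 − 9.81 = 11.39 kN/m³. Depth below WT = 7.1 m.
σ'_h at WT = K_a γ d_w = 8.218 kPa; at base = 8.218 + K_a γ' × 7.1 = 26.87 kPa.
P₁ (0–2.2 m) = ½×8.218×2.2 = 9.040. P₂ (2.2–9.3 m) = ½(8.218+26.87)×7.1 = 124.5.
P_w = ½ γ_w h₂² = 0.5×9.81×7.1² = 247.3. Total = 9.040+124.5+247.3 = 380.8 kN/m.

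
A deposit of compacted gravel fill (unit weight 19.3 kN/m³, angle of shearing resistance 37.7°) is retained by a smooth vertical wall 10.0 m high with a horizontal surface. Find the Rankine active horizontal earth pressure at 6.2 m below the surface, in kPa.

K_a = (1 − sin φ)/(1 + sin φ) = 0.2411.
σ_h = K_a γ z = 0.2411 × 19.3 × 6.2 = 28.85 kPa.

28.8 kPa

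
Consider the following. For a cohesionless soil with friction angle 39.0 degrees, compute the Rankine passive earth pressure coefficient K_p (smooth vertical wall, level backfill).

K_p = (1 + sin φ)/(1 − sin φ) = tan²(45° + 39.0°/2) = 4.395.

4.40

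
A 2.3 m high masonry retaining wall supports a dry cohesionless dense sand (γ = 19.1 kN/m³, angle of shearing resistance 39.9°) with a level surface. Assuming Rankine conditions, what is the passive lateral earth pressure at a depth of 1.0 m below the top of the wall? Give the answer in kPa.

K_p = (1 + sin φ)/(1 − sin φ) = 4.578.
σ_h = K_p γ z = 4.578 × 19.1 × 1.0 = 87.44 kPa.

87.4 kPa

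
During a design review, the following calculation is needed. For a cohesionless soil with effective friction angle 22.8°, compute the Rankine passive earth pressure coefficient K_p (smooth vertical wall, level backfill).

K_p = (1 + sin φ)/(1 − sin φ) = tan²(45° + 22.8°/2) = 2.265.

2.27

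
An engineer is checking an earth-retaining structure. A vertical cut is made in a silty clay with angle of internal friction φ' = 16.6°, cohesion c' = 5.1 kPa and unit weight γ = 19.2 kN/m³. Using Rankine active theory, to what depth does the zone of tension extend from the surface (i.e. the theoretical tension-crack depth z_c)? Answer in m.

K_a = tan²(45° − 16.6°/2) = 0.5556; √K_a = 0.7454.
The active pressure is zero where K_a γ z = 2c√K_a, so z_c = 2c/(γ√K_a) = 2×5.1/(19.2×0.7454) = 0.7127 m.

0.713 m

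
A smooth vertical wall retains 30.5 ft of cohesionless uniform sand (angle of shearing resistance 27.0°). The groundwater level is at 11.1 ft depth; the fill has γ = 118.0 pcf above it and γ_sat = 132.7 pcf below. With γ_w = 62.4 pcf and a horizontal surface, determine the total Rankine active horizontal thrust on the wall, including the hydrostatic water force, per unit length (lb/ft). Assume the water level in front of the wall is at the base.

K_a = tan²(45° − φ/2) = 0.3755.
γ' = 132.7 − 62.4 = 70.30 pcf. Depth below WT = 19.4 ft.
σ'_h at WT = K_a γ d_w = 491.9 psf; at base = 491.9 + K_a γ' × 19.4 = 1004 psf.
P₁ (0–11.1 ft) = ½×491.9×11.1 = 2730. P₂ (11.1–30.5 ft) = ½(491.9+1004)×19.4 = 14510.
P_w = ½ γ_w h₂² = 0.5×62.4×19.4² = 11740. Total = 2730+14510+11740 = 28980 lb/ft.

29000 lb/ft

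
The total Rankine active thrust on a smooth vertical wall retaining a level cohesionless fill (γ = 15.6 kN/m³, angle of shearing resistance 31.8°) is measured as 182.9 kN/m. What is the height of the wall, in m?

K_a = 0.3098. P_a = ½ K_a γ H² ⇒ H = √(2P_a/(K_a γ)).
H = √(2×182.9/(0.3098×15.6)) = 8.700 m.

8.70 m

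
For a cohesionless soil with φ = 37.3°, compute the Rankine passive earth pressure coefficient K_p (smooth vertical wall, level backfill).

4.08

K_p = (1 + sin φ)/(1 − sin φ) = tan²(45° + 37.3°/2) = 4.076.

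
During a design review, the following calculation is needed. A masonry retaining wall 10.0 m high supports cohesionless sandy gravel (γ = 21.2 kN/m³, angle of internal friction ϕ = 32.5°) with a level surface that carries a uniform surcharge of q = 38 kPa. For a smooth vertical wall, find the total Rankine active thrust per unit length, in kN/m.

K_a = tan²(45° − φ/2) = 0.3010.
Soil triangle: ½ K_a γ H² = 0.5×0.3010×21.2×10.0² = 319.0 kN/m.
Surcharge rectangle: K_a q H = 0.3010×38×10.0 = 114.4 kN/m.
Total = 319.0 + 114.4 = 433.4 kN/m.

433 kN/m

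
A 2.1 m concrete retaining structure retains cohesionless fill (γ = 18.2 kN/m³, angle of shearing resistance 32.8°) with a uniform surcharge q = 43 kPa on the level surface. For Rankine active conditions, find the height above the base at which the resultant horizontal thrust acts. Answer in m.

0.942 m

K_a = 0.2973.
Triangular part P₁ = ½K_aγH² = 11.93 at H/3 = 0.7000 m; rectangular part P₂ = K_a q H = 26.84 at H/2 = 1.050 m.
ȳ = (P₁·0.7000 + P₂·1.050)/(P₁+P₂) = 0.9423 m.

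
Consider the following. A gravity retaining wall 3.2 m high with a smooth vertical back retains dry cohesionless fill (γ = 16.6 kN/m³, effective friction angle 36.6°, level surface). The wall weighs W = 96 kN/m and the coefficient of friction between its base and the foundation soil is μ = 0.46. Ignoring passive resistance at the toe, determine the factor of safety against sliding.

K_a = tan²(45° − 36.6°/2) = 0.2530.
P_a = ½K_aγH² = 0.5×0.2530×16.6×3.2² = 21.50 kN/m, acting at H/3 = 1.067 m above the base.
FS_sliding = μW / P_a = 0.46×96 / 21.50 = 2.054.

2.05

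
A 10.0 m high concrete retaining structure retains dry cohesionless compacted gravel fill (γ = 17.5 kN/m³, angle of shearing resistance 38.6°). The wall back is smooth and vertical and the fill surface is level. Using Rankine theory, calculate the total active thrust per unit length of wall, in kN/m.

203 kN/m

K_a = tan²(45° − φ/2) = 0.2316.
P_a = ½ K_a γ H² = 0.5 × 0.2316 × 17.5 × 10.0² = 202.7 kN/m.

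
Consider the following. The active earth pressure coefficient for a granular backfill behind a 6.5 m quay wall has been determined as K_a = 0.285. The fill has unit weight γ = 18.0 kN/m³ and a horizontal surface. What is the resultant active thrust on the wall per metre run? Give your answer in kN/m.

P = ½ K_a γ H² = 0.5 × 0.285 × 18.0 × 6.5² = 108.4 kN/m.

108 kN/m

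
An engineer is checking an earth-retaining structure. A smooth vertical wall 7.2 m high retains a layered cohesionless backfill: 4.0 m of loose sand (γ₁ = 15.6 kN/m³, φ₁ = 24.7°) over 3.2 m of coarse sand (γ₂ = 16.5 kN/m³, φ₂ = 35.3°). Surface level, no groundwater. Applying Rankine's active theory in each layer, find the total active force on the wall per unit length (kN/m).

K_a1 = tan²(45°−24.7°/2) = 0.4106; K_a2 = tan²(45°−35.3°/2) = 0.2675.
Layer 1: σ at base = K_a1 γ₁ h₁ = 25.62 kPa; P₁ = ½×25.62×4.0 = 51.24.
Layer 2: σ_v at top = γ₁h₁ = 62.40; σ_h top = K_a2×62.40 = 16.69; σ_h base = K_a2×(62.40+16.5×3.2) = 30.82.
P₂ = ½(16.69+30.82)×3.2 = 76.02. Total P_a = 51.24+76.02 = 127.3 kN/m.

127 kN/m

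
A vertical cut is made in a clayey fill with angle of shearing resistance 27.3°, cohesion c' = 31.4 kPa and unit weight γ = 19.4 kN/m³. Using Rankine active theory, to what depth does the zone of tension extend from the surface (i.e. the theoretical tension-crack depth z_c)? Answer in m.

5.31 m

K_a = tan²(45° − 27.3°/2) = 0.3711; √K_a = 0.6092.
The active pressure is zero where K_a γ z = 2c√K_a, so z_c = 2c/(γ√K_a) = 2×31.4/(19.4×0.6092) = 5.314 m.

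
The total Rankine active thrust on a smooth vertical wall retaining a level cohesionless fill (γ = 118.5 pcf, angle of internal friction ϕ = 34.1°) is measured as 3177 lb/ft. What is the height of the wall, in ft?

K_a = 0.2815. P_a = ½ K_a γ H² ⇒ H = √(2P_a/(K_a γ)).
H = √(2×3177/(0.2815×118.5)) = 13.80 ft.

13.8 ft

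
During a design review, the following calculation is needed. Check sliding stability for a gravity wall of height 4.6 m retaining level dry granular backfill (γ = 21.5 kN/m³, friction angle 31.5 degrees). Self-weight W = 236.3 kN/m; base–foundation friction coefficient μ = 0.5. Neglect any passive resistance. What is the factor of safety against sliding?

K_a = tan²(45° − 31.5°/2) = 0.3136.
P_a = ½K_aγH² = 0.5×0.3136×21.5×4.6² = 71.34 kN/m, acting at H/3 = 1.533 m above the base.
FS_sliding = μW / P_a = 0.5×236.3 / 71.34 = 1.656.

1.66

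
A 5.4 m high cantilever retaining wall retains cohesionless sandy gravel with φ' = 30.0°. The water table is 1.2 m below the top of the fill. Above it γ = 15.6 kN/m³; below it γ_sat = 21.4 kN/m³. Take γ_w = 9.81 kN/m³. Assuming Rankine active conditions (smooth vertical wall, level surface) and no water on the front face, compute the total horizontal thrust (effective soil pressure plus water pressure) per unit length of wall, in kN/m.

151 kN/m

K_a = tan²(45° − φ/2) = 0.3333.
γ' = 21.4 − 9.81 = 11.59 kN/m³. Depth below WT = 4.2 m.
σ'_h at WT = K_a γ d_w = 6.240 kPa; at base = 6.240 + K_a γ' × 4.2 = 22.47 kPa.
P₁ (0–1.2 m) = ½×6.240×1.2 = 3.744. P₂ (1.2–5.4 m) = ½(6.240+22.47)×4.2 = 60.28.
P_w = ½ γ_w h₂² = 0.5×9.81×4.2² = 86.52. Total = 3.744+60.28+86.52 = 150.6 kN/m.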